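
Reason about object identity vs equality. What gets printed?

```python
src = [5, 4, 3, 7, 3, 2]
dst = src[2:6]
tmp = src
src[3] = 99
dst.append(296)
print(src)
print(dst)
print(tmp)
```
[5, 4, 3, 99, 3, 2]
[3, 7, 3, 2, 296]
[5, 4, 3, 99, 3, 2]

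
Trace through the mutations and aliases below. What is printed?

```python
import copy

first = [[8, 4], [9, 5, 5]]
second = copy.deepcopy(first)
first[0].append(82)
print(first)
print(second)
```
[[8, 4, 82], [9, 5, 5]]
[[8, 4], [9, 5, 5]]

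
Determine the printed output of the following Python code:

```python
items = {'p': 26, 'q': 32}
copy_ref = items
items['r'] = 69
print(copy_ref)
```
{'p': 26, 'q': 32, 'r': 69}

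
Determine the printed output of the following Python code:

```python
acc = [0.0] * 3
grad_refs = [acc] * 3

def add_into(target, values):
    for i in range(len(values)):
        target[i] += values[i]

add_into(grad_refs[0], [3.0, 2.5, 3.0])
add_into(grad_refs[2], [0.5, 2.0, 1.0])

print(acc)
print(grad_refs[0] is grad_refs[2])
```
[3.5, 4.5, 4.0]
True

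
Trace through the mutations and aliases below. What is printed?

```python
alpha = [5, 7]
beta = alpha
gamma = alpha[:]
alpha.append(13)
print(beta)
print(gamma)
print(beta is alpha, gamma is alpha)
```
[5, 7, 13]
[5, 7]
True False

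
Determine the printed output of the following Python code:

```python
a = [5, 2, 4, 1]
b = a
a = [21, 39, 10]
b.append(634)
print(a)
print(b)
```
[21, 39, 10]
[5, 2, 4, 1, 634]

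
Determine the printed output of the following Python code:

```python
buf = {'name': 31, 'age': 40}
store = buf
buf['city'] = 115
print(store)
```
{'name': 31, 'age': 40, 'city': 115}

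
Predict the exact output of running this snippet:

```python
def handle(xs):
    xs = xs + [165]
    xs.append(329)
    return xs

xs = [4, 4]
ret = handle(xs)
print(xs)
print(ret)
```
[4, 4]
[4, 4, 165, 329]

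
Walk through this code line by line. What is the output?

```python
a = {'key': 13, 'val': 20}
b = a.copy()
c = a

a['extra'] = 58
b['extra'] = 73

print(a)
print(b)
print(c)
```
{'key': 13, 'val': 20, 'extra': 58}
{'key': 13, 'val': 20, 'extra': 73}
{'key': 13, 'val': 20, 'extra': 58}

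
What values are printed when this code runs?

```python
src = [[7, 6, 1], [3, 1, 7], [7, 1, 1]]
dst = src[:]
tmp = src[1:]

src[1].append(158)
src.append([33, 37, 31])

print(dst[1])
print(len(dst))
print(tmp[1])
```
[3, 1, 7, 158]
3
[7, 1, 1]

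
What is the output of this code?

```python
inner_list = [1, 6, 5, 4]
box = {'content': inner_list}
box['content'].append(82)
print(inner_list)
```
[1, 6, 5, 4, 82]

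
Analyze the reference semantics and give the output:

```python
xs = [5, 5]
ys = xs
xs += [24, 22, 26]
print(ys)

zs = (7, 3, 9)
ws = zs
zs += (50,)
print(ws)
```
[5, 5, 24, 22, 26]
(7, 3, 9)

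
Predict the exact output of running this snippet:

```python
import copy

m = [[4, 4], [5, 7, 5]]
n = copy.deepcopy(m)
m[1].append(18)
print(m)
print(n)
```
[[4, 4], [5, 7, 5, 18]]
[[4, 4], [5, 7, 5]]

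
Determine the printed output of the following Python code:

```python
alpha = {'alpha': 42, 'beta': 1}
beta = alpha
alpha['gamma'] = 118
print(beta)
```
{'alpha': 42, 'beta': 1, 'gamma': 118}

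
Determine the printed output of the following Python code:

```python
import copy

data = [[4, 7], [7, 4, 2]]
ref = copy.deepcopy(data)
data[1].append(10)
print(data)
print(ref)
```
[[4, 7], [7, 4, 2, 10]]
[[4, 7], [7, 4, 2]]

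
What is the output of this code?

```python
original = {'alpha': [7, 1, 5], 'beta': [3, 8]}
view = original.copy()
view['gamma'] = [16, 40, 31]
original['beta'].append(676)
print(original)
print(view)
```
{'alpha': [7, 1, 5], 'beta': [3, 8, 676]}
{'alpha': [7, 1, 5], 'beta': [3, 8, 676], 'gamma': [16, 40, 31]}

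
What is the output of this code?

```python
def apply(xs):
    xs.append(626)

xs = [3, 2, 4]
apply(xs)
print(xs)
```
[3, 2, 4, 626]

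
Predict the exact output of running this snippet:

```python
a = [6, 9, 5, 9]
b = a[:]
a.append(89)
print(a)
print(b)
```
[6, 9, 5, 9, 89]
[6, 9, 5, 9]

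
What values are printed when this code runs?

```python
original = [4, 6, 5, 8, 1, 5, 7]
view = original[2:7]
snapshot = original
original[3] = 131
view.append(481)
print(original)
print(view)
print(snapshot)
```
[4, 6, 5, 131, 1, 5, 7]
[5, 8, 1, 5, 7, 481]
[4, 6, 5, 131, 1, 5, 7]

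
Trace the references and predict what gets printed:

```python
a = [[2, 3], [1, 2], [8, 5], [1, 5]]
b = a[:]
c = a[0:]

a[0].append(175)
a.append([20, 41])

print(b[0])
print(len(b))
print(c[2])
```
[2, 3, 175]
4
[8, 5]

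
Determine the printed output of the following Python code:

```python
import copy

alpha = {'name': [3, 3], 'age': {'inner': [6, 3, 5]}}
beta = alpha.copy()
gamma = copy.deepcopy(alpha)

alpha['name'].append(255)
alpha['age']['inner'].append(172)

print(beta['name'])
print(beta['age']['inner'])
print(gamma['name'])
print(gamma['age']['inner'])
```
[3, 3, 255]
[6, 3, 5, 172]
[3, 3]
[6, 3, 5]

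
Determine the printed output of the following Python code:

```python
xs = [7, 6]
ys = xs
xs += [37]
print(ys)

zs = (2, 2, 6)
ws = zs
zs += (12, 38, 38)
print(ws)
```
[7, 6, 37]
(2, 2, 6)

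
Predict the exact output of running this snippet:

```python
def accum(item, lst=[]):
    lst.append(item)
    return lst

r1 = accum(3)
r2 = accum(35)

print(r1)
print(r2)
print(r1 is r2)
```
[3, 35]
[3, 35]
True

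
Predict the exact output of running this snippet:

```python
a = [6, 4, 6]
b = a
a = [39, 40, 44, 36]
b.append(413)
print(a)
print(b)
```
[39, 40, 44, 36]
[6, 4, 6, 413]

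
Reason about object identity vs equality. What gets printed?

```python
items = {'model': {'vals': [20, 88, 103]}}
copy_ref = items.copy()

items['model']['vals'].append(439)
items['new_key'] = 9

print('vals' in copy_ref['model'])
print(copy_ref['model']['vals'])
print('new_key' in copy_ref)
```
True
[20, 88, 103, 439]
False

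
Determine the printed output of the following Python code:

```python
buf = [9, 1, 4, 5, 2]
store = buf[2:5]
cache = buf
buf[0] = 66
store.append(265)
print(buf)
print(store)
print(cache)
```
[66, 1, 4, 5, 2]
[4, 5, 2, 265]
[66, 1, 4, 5, 2]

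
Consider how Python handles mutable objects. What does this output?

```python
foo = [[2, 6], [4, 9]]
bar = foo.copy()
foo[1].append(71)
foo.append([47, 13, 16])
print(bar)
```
[[2, 6], [4, 9, 71]]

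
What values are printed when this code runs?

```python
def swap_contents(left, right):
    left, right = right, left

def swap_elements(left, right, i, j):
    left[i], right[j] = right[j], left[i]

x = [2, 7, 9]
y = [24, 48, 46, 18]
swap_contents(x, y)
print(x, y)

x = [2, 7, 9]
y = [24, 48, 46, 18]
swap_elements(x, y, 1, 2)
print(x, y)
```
[2, 7, 9] [24, 48, 46, 18]
[2, 46, 9] [24, 48, 7, 18]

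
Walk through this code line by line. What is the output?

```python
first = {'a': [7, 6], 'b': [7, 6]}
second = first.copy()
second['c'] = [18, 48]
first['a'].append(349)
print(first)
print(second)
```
{'a': [7, 6, 349], 'b': [7, 6]}
{'a': [7, 6, 349], 'b': [7, 6], 'c': [18, 48]}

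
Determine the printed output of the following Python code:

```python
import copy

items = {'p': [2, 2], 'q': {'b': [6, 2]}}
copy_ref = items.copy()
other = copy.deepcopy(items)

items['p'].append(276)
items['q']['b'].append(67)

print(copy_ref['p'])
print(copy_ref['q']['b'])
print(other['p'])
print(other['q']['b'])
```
[2, 2, 276]
[6, 2, 67]
[2, 2]
[6, 2]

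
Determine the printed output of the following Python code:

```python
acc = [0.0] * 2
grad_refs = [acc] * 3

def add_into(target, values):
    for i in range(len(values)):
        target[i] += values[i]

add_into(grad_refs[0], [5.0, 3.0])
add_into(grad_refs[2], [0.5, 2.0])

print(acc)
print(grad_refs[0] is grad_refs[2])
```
[5.5, 5.0]
True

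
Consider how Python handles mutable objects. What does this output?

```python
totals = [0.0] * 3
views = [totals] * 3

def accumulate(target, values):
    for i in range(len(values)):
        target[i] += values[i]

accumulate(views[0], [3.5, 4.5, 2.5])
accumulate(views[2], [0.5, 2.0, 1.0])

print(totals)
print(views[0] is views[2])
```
[4.0, 6.5, 3.5]
True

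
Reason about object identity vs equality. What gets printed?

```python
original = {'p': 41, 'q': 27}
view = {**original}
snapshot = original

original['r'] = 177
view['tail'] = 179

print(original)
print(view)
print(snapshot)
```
{'p': 41, 'q': 27, 'r': 177}
{'p': 41, 'q': 27, 'tail': 179}
{'p': 41, 'q': 27, 'r': 177}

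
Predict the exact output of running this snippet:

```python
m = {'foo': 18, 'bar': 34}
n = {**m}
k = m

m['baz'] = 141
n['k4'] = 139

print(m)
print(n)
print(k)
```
{'foo': 18, 'bar': 34, 'baz': 141}
{'foo': 18, 'bar': 34, 'k4': 139}
{'foo': 18, 'bar': 34, 'baz': 141}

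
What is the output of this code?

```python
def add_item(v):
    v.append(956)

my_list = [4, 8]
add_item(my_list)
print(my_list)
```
[4, 8, 956]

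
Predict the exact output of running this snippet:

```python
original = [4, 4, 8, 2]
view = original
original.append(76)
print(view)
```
[4, 4, 8, 2, 76]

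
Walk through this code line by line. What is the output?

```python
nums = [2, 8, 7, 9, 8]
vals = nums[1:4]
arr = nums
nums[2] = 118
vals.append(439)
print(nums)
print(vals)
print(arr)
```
[2, 8, 118, 9, 8]
[8, 7, 9, 439]
[2, 8, 118, 9, 8]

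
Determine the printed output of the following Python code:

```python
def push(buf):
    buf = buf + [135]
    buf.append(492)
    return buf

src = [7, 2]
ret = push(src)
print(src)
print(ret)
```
[7, 2]
[7, 2, 135, 492]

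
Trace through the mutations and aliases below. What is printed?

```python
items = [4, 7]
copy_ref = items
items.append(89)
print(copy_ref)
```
[4, 7, 89]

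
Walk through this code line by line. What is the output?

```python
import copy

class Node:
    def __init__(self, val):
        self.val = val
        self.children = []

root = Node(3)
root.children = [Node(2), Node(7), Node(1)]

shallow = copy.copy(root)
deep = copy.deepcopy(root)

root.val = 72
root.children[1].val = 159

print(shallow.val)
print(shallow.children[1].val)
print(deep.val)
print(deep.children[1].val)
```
3
159
3
7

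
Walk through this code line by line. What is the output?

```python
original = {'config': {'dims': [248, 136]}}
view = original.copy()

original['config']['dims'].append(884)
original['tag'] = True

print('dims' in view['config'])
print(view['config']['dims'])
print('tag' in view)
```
True
[248, 136, 884]
False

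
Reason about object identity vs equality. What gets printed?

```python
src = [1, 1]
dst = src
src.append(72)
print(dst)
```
[1, 1, 72]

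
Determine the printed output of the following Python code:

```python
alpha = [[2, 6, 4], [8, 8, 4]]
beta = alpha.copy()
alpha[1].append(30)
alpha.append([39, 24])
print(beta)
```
[[2, 6, 4], [8, 8, 4, 30]]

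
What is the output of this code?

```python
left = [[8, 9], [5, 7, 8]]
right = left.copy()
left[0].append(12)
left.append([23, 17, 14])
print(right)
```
[[8, 9, 12], [5, 7, 8]]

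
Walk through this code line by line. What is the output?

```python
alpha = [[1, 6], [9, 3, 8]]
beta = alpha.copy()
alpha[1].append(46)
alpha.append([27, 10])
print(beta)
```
[[1, 6], [9, 3, 8, 46]]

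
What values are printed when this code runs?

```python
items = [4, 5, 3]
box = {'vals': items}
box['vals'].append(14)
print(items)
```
[4, 5, 3, 14]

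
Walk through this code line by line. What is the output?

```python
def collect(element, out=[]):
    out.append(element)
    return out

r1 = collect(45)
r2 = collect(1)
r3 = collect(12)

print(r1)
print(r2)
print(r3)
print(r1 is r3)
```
[45, 1, 12]
[45, 1, 12]
[45, 1, 12]
True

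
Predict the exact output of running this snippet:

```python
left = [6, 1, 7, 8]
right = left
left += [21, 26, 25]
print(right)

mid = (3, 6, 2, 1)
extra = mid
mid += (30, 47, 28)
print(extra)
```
[6, 1, 7, 8, 21, 26, 25]
(3, 6, 2, 1)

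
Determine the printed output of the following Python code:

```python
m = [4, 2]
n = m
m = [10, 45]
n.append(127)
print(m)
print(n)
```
[10, 45]
[4, 2, 127]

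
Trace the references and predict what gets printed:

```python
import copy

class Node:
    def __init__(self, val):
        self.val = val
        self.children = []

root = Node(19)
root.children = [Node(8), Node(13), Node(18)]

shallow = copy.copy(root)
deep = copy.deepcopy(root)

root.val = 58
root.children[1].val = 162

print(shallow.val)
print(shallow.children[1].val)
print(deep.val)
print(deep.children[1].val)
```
19
162
19
13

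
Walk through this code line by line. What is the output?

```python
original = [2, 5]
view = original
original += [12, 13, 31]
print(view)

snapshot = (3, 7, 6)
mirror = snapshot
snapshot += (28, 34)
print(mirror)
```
[2, 5, 12, 13, 31]
(3, 7, 6)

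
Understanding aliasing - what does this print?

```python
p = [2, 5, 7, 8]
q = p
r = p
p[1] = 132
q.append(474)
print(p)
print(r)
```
[2, 132, 7, 8, 474]
[2, 132, 7, 8, 474]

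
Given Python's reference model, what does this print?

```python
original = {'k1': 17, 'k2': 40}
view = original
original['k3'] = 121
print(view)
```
{'k1': 17, 'k2': 40, 'k3': 121}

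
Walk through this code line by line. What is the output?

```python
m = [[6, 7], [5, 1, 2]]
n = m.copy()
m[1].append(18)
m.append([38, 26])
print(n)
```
[[6, 7], [5, 1, 2, 18]]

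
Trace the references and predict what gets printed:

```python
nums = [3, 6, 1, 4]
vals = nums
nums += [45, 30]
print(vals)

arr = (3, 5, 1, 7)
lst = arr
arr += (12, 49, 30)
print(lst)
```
[3, 6, 1, 4, 45, 30]
(3, 5, 1, 7)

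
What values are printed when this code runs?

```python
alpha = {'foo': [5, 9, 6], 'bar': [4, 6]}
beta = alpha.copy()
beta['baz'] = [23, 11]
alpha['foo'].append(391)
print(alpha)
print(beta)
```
{'foo': [5, 9, 6, 391], 'bar': [4, 6]}
{'foo': [5, 9, 6, 391], 'bar': [4, 6], 'baz': [23, 11]}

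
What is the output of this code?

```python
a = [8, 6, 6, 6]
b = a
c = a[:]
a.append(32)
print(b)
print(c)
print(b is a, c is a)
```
[8, 6, 6, 6, 32]
[8, 6, 6, 6]
True False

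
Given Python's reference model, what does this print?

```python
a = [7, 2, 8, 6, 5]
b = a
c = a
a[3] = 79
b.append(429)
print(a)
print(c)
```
[7, 2, 8, 79, 5, 429]
[7, 2, 8, 79, 5, 429]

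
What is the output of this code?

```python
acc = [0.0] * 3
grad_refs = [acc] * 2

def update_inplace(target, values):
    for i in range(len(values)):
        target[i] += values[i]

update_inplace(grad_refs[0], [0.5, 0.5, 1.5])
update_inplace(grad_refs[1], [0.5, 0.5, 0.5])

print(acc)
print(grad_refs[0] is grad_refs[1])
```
[1.0, 1.0, 2.0]
True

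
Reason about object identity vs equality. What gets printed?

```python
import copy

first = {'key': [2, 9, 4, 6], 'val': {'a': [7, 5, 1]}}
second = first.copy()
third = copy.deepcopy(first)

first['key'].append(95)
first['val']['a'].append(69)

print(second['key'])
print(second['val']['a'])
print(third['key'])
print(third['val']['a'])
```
[2, 9, 4, 6, 95]
[7, 5, 1, 69]
[2, 9, 4, 6]
[7, 5, 1]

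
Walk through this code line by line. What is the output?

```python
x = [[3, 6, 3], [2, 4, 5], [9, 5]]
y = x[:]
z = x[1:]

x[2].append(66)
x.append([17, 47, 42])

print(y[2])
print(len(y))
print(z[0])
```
[9, 5, 66]
3
[2, 4, 5]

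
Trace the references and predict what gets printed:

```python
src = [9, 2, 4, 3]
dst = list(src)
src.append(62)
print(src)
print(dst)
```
[9, 2, 4, 3, 62]
[9, 2, 4, 3]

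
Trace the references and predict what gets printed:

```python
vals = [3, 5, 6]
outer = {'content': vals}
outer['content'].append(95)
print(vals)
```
[3, 5, 6, 95]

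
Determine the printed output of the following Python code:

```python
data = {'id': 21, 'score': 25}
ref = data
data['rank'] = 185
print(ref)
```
{'id': 21, 'score': 25, 'rank': 185}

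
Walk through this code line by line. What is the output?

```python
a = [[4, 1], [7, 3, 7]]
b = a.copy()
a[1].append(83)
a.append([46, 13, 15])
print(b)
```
[[4, 1], [7, 3, 7, 83]]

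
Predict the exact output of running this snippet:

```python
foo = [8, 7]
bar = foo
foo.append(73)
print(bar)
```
[8, 7, 73]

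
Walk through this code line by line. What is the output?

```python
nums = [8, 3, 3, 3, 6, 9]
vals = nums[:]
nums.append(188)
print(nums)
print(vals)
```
[8, 3, 3, 3, 6, 9, 188]
[8, 3, 3, 3, 6, 9]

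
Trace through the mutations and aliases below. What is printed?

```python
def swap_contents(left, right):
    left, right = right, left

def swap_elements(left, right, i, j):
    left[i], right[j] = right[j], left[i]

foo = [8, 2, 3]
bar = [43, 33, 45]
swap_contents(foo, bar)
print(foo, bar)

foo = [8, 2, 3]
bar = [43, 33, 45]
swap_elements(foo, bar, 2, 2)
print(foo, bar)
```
[8, 2, 3] [43, 33, 45]
[8, 2, 45] [43, 33, 3]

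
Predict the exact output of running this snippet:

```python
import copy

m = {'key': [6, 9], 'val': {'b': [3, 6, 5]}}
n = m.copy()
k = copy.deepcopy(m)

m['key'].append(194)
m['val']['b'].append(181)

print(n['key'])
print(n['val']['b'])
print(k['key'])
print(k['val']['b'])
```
[6, 9, 194]
[3, 6, 5, 181]
[6, 9]
[3, 6, 5]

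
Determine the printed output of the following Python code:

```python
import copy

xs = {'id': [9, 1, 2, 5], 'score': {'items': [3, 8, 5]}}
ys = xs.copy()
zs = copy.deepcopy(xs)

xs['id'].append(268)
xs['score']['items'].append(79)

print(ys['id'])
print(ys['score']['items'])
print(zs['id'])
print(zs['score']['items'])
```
[9, 1, 2, 5, 268]
[3, 8, 5, 79]
[9, 1, 2, 5]
[3, 8, 5]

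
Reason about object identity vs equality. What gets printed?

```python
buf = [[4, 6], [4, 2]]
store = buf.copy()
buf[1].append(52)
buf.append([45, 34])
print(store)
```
[[4, 6], [4, 2, 52]]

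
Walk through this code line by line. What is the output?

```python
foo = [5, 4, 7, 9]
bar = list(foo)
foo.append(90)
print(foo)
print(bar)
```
[5, 4, 7, 9, 90]
[5, 4, 7, 9]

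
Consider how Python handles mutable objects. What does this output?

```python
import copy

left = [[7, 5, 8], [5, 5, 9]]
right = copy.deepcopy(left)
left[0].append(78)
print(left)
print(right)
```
[[7, 5, 8, 78], [5, 5, 9]]
[[7, 5, 8], [5, 5, 9]]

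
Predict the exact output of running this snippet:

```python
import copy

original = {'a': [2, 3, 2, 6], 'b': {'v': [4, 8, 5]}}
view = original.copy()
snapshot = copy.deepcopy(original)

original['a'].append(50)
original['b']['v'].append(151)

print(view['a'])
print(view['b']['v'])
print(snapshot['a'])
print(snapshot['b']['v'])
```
[2, 3, 2, 6, 50]
[4, 8, 5, 151]
[2, 3, 2, 6]
[4, 8, 5]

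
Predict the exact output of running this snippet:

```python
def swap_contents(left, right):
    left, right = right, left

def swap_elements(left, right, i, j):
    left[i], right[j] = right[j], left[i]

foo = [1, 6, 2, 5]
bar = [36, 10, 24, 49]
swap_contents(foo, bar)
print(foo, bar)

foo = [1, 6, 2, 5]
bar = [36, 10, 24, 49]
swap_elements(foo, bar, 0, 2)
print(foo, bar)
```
[1, 6, 2, 5] [36, 10, 24, 49]
[24, 6, 2, 5] [36, 10, 1, 49]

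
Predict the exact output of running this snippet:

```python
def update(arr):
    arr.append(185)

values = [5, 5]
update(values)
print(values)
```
[5, 5, 185]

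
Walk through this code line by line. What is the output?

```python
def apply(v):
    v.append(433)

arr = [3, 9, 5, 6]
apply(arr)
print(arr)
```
[3, 9, 5, 6, 433]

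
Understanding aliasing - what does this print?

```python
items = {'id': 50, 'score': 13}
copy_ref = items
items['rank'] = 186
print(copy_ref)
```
{'id': 50, 'score': 13, 'rank': 186}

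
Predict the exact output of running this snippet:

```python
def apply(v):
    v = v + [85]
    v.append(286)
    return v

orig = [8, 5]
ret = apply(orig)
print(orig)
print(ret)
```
[8, 5]
[8, 5, 85, 286]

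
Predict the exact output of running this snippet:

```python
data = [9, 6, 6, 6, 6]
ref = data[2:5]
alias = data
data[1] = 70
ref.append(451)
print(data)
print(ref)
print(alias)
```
[9, 70, 6, 6, 6]
[6, 6, 6, 451]
[9, 70, 6, 6, 6]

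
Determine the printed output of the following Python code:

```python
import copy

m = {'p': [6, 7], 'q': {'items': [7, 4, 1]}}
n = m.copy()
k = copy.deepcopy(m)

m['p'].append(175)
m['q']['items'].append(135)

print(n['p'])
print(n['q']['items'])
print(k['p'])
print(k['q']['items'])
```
[6, 7, 175]
[7, 4, 1, 135]
[6, 7]
[7, 4, 1]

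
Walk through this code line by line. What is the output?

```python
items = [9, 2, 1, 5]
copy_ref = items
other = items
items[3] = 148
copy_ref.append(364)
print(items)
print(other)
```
[9, 2, 1, 148, 364]
[9, 2, 1, 148, 364]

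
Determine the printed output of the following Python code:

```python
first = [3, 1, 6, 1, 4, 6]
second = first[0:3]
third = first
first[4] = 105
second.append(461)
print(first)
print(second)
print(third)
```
[3, 1, 6, 1, 105, 6]
[3, 1, 6, 461]
[3, 1, 6, 1, 105, 6]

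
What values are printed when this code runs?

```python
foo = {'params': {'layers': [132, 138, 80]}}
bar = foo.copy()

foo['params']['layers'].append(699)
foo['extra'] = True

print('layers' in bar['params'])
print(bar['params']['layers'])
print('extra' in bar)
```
True
[132, 138, 80, 699]
False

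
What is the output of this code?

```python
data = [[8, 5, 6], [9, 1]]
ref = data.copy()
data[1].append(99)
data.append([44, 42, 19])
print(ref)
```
[[8, 5, 6], [9, 1, 99]]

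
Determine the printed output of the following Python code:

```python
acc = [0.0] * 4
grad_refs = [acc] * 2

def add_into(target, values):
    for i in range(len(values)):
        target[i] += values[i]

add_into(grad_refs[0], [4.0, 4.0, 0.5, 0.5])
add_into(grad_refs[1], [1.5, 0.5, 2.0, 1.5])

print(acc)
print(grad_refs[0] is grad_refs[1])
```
[5.5, 4.5, 2.5, 2.0]
True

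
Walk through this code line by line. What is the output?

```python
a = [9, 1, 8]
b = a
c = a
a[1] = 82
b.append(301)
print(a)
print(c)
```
[9, 82, 8, 301]
[9, 82, 8, 301]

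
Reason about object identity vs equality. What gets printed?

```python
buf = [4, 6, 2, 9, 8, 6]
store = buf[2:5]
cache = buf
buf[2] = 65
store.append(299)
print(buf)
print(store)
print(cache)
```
[4, 6, 65, 9, 8, 6]
[2, 9, 8, 299]
[4, 6, 65, 9, 8, 6]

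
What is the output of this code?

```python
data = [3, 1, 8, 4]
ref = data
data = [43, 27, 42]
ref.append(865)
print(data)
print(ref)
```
[43, 27, 42]
[3, 1, 8, 4, 865]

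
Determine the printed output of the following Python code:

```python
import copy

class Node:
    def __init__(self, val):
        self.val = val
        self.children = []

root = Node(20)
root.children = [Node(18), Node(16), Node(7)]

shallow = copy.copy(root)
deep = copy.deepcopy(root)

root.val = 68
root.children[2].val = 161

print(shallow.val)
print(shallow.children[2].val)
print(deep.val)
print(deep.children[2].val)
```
20
161
20
7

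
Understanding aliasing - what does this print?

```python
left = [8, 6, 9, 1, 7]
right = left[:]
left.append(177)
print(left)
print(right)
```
[8, 6, 9, 1, 7, 177]
[8, 6, 9, 1, 7]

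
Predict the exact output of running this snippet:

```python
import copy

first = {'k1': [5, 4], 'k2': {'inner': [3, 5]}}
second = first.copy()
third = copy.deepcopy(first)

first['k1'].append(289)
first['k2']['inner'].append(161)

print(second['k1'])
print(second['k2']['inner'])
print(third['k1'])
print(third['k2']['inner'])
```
[5, 4, 289]
[3, 5, 161]
[5, 4]
[3, 5]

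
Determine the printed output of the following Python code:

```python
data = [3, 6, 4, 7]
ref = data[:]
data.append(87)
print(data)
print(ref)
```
[3, 6, 4, 7, 87]
[3, 6, 4, 7]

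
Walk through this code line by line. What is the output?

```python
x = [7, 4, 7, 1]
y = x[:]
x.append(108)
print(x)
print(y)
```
[7, 4, 7, 1, 108]
[7, 4, 7, 1]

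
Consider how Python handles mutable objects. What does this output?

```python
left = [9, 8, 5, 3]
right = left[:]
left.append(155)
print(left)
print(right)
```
[9, 8, 5, 3, 155]
[9, 8, 5, 3]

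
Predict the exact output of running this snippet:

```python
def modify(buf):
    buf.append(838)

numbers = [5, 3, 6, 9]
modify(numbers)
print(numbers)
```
[5, 3, 6, 9, 838]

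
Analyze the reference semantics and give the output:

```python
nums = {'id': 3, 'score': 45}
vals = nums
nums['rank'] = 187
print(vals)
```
{'id': 3, 'score': 45, 'rank': 187}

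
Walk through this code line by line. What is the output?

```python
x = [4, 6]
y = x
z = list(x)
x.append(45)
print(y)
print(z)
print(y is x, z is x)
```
[4, 6, 45]
[4, 6]
True False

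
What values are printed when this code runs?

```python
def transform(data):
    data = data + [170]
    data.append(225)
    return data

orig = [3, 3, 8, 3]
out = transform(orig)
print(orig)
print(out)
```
[3, 3, 8, 3]
[3, 3, 8, 3, 170, 225]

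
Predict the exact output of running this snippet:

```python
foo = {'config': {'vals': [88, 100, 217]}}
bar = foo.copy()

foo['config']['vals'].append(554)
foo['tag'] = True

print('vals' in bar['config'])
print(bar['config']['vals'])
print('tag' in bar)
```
True
[88, 100, 217, 554]
False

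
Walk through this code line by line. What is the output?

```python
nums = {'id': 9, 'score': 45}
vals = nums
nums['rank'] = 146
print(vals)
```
{'id': 9, 'score': 45, 'rank': 146}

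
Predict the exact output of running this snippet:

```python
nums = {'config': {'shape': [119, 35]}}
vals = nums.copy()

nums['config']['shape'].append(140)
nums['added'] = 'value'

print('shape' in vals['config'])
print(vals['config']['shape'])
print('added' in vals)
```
True
[119, 35, 140]
False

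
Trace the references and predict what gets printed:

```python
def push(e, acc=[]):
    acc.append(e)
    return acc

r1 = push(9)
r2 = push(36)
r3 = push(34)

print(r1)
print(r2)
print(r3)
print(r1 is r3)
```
[9, 36, 34]
[9, 36, 34]
[9, 36, 34]
True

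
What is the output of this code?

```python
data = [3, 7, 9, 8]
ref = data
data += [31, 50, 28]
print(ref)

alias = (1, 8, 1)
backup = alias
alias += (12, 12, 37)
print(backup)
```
[3, 7, 9, 8, 31, 50, 28]
(1, 8, 1)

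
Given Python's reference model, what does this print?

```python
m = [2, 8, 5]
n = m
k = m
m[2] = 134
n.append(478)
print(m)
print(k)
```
[2, 8, 134, 478]
[2, 8, 134, 478]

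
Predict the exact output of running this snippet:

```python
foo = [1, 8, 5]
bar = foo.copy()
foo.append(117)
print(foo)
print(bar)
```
[1, 8, 5, 117]
[1, 8, 5]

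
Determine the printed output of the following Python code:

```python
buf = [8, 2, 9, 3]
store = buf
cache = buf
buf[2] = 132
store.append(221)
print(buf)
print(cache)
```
[8, 2, 132, 3, 221]
[8, 2, 132, 3, 221]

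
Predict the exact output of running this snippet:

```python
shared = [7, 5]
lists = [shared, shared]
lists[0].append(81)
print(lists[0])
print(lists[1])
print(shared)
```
[7, 5, 81]
[7, 5, 81]
[7, 5, 81]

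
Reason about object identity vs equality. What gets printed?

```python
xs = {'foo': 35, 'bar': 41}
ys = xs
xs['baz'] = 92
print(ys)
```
{'foo': 35, 'bar': 41, 'baz': 92}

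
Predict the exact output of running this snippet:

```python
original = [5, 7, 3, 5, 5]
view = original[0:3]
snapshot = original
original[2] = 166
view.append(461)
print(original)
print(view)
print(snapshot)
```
[5, 7, 166, 5, 5]
[5, 7, 3, 461]
[5, 7, 166, 5, 5]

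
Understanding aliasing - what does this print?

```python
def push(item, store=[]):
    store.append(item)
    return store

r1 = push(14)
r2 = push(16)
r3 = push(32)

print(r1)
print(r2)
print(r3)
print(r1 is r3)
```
[14, 16, 32]
[14, 16, 32]
[14, 16, 32]
True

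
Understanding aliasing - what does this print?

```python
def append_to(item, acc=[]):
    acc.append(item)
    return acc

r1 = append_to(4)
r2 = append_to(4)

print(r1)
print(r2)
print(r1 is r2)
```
[4, 4]
[4, 4]
True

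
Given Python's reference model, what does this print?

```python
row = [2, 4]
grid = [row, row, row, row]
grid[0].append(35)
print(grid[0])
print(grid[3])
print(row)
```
[2, 4, 35]
[2, 4, 35]
[2, 4, 35]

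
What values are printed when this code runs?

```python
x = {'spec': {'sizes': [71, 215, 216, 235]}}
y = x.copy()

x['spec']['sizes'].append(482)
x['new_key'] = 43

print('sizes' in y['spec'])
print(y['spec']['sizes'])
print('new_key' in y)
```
True
[71, 215, 216, 235, 482]
False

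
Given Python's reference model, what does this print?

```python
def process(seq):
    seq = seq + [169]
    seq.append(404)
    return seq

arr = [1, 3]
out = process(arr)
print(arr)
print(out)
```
[1, 3]
[1, 3, 169, 404]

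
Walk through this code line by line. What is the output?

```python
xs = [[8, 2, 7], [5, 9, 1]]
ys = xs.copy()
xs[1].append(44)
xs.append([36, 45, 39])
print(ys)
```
[[8, 2, 7], [5, 9, 1, 44]]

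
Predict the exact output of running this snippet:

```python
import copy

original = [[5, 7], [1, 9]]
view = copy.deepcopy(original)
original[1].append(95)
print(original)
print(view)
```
[[5, 7], [1, 9, 95]]
[[5, 7], [1, 9]]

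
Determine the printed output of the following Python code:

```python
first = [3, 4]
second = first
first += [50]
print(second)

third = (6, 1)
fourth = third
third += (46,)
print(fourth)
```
[3, 4, 50]
(6, 1)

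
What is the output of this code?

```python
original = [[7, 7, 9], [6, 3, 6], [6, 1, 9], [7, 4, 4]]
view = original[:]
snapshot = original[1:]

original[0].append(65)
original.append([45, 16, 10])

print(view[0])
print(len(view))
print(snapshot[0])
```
[7, 7, 9, 65]
4
[6, 3, 6]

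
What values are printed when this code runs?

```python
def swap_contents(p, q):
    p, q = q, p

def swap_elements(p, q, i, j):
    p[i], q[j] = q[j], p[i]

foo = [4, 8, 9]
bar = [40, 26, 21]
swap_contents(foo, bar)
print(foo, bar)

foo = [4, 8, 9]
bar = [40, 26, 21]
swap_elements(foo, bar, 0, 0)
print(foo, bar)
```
[4, 8, 9] [40, 26, 21]
[40, 8, 9] [4, 26, 21]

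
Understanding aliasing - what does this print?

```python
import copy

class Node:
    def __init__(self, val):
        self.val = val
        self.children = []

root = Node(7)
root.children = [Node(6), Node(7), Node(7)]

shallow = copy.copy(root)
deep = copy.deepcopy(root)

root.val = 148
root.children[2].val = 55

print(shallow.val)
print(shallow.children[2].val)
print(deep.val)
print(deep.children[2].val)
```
7
55
7
7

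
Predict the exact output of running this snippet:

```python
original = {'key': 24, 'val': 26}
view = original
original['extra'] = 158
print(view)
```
{'key': 24, 'val': 26, 'extra': 158}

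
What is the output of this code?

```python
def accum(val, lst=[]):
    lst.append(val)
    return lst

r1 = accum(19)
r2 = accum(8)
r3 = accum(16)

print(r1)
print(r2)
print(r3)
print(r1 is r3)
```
[19, 8, 16]
[19, 8, 16]
[19, 8, 16]
True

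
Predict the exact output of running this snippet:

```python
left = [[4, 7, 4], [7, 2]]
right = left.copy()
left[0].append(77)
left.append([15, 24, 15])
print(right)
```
[[4, 7, 4, 77], [7, 2]]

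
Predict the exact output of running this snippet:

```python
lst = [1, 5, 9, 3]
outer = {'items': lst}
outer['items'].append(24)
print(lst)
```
[1, 5, 9, 3, 24]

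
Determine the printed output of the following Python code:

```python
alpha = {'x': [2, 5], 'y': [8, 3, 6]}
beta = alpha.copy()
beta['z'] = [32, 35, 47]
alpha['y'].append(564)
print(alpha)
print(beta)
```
{'x': [2, 5], 'y': [8, 3, 6, 564]}
{'x': [2, 5], 'y': [8, 3, 6, 564], 'z': [32, 35, 47]}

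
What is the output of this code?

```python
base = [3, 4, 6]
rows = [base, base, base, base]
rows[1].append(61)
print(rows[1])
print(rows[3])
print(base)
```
[3, 4, 6, 61]
[3, 4, 6, 61]
[3, 4, 6, 61]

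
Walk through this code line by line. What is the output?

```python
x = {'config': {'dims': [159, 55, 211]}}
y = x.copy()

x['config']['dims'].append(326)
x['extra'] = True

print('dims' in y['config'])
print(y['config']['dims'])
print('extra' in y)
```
True
[159, 55, 211, 326]
False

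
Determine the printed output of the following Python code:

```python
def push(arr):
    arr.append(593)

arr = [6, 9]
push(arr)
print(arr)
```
[6, 9, 593]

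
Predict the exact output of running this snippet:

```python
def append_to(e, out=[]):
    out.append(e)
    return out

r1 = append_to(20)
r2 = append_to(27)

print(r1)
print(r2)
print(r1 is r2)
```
[20, 27]
[20, 27]
True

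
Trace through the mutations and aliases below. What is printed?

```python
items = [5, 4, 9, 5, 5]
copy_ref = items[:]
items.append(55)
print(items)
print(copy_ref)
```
[5, 4, 9, 5, 5, 55]
[5, 4, 9, 5, 5]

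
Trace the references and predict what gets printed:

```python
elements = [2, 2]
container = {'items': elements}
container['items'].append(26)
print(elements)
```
[2, 2, 26]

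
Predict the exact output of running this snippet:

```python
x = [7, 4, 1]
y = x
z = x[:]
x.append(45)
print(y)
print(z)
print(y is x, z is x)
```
[7, 4, 1, 45]
[7, 4, 1]
True False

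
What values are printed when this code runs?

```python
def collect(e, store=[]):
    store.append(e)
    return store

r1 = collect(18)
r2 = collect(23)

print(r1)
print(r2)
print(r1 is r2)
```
[18, 23]
[18, 23]
True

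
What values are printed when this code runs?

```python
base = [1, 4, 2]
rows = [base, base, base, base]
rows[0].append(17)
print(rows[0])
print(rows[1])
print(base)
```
[1, 4, 2, 17]
[1, 4, 2, 17]
[1, 4, 2, 17]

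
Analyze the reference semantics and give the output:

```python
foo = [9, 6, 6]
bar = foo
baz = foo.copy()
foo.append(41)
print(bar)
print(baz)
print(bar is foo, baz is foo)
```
[9, 6, 6, 41]
[9, 6, 6]
True False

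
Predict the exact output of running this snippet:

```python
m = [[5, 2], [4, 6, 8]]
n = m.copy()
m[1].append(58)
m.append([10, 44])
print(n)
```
[[5, 2], [4, 6, 8, 58]]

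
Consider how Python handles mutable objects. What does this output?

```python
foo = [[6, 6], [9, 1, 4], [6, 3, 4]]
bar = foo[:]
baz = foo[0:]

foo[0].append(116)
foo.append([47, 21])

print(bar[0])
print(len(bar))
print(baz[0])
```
[6, 6, 116]
3
[6, 6, 116]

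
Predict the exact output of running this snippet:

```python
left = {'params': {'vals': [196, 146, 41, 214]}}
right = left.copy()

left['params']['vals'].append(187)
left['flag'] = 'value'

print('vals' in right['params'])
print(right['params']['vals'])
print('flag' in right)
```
True
[196, 146, 41, 214, 187]
False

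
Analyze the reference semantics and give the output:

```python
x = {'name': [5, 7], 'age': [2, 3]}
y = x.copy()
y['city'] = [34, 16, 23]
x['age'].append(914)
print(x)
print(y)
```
{'name': [5, 7], 'age': [2, 3, 914]}
{'name': [5, 7], 'age': [2, 3, 914], 'city': [34, 16, 23]}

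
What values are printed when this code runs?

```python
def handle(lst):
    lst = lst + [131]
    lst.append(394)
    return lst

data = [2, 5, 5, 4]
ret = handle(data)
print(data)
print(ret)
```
[2, 5, 5, 4]
[2, 5, 5, 4, 131, 394]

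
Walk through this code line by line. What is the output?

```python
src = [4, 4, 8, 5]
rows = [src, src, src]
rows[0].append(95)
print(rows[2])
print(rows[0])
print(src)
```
[4, 4, 8, 5, 95]
[4, 4, 8, 5, 95]
[4, 4, 8, 5, 95]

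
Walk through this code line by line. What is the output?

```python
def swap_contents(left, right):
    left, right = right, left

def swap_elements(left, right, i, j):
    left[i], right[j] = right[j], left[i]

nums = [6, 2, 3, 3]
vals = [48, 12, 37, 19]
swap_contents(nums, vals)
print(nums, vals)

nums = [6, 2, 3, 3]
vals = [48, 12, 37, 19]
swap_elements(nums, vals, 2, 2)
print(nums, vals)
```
[6, 2, 3, 3] [48, 12, 37, 19]
[6, 2, 37, 3] [48, 12, 3, 19]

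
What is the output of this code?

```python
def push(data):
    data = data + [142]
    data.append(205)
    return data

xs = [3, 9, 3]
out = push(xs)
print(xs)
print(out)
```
[3, 9, 3]
[3, 9, 3, 142, 205]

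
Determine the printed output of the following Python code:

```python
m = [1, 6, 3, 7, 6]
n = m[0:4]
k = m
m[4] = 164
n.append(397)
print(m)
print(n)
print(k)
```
[1, 6, 3, 7, 164]
[1, 6, 3, 7, 397]
[1, 6, 3, 7, 164]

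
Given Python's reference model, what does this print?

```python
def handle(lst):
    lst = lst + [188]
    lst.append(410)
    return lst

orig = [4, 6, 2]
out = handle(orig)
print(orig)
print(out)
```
[4, 6, 2]
[4, 6, 2, 188, 410]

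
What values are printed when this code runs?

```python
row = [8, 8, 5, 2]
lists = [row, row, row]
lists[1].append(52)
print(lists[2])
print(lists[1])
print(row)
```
[8, 8, 5, 2, 52]
[8, 8, 5, 2, 52]
[8, 8, 5, 2, 52]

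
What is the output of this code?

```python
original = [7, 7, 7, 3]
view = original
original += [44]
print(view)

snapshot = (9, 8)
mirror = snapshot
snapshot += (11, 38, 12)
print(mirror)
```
[7, 7, 7, 3, 44]
(9, 8)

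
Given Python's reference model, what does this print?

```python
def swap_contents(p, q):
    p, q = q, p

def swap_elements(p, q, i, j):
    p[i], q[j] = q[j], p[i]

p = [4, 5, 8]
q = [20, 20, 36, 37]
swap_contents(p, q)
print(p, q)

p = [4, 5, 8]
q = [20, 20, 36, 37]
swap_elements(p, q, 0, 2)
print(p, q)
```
[4, 5, 8] [20, 20, 36, 37]
[36, 5, 8] [20, 20, 4, 37]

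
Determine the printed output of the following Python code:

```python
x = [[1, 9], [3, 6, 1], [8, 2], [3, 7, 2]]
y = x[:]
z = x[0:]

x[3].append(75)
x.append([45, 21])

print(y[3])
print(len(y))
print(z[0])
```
[3, 7, 2, 75]
4
[1, 9]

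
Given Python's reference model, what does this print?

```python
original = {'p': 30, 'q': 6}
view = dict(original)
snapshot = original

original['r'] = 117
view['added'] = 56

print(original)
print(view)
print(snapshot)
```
{'p': 30, 'q': 6, 'r': 117}
{'p': 30, 'q': 6, 'added': 56}
{'p': 30, 'q': 6, 'r': 117}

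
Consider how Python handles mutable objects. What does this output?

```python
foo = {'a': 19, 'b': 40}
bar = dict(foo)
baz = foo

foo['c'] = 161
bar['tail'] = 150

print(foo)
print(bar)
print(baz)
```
{'a': 19, 'b': 40, 'c': 161}
{'a': 19, 'b': 40, 'tail': 150}
{'a': 19, 'b': 40, 'c': 161}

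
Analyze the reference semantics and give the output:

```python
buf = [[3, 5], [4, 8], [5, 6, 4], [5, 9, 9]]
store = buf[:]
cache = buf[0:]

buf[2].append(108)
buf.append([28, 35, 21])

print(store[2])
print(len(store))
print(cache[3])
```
[5, 6, 4, 108]
4
[5, 9, 9]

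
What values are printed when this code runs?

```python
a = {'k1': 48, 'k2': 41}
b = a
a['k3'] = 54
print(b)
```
{'k1': 48, 'k2': 41, 'k3': 54}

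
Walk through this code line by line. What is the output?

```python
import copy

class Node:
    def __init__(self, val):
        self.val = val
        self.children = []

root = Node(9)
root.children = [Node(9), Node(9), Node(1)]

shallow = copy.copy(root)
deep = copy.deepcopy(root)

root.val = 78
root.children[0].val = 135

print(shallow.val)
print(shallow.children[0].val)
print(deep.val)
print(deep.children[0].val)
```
9
135
9
9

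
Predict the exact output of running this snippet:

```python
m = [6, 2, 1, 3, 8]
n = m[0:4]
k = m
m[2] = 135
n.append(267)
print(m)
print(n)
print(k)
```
[6, 2, 135, 3, 8]
[6, 2, 1, 3, 267]
[6, 2, 135, 3, 8]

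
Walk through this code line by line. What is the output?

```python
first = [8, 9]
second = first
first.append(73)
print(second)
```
[8, 9, 73]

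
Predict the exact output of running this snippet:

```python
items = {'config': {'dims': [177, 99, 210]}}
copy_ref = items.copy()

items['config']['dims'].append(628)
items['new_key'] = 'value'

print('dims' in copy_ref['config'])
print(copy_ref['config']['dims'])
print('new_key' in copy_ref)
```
True
[177, 99, 210, 628]
False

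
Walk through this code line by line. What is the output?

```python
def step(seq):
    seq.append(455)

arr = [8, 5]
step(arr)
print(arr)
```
[8, 5, 455]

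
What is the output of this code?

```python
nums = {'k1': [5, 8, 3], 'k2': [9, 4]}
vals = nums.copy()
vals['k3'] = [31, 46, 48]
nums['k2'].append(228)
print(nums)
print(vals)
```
{'k1': [5, 8, 3], 'k2': [9, 4, 228]}
{'k1': [5, 8, 3], 'k2': [9, 4, 228], 'k3': [31, 46, 48]}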